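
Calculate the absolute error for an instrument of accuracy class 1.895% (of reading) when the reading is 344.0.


Absolute error = (accuracy% / 100) * reading.
Error = (1.895 / 100) * 344.0
Error = 0.01895 * 344.0
Error = 6.5188

6.5188


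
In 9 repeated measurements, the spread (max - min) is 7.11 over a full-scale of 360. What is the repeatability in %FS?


Repeatability = (spread / full scale) * 100%.
R = (7.11 / 360) * 100
R = 1.975 %FS

1.975 %FS


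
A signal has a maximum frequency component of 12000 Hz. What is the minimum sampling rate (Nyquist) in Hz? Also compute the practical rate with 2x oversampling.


By Nyquist theorem, fs_min = 2 * fmax.
fs_min = 2 * 12000 = 24000 Hz
Practical rate = 2 * fs_min = 2 * 24000 = 48000 Hz

fs_min = 24000 Hz, fs_practical = 48000 Hz


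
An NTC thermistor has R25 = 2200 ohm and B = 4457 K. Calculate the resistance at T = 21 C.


NTC thermistor equation: Rt = R25 * exp(B * (1/T - 1/T25)).
T in Kelvin: 294.15 K, T25 = 298.15 K
1/T - 1/T25 = 1/294.15 - 1/298.15 = 4.561e-05
B * (1/T - 1/T25) = 4457 * 4.561e-05 = 0.2033
Rt = 2200 * exp(0.2033) = 2695.9 ohm

2695.9 ohm


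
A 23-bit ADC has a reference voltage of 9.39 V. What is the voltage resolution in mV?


The resolution (LSB) of an ADC is Vref / 2^n.
LSB = 9.39 / 2^23
LSB = 9.39 / 8388608
LSB = 1.12e-06 V = 0.00111938 mV

0.00111938 mV


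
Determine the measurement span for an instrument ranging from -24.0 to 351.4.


Span = upper range - lower range.
Span = 351.4 - (-24.0)
Span = 375.4

375.4


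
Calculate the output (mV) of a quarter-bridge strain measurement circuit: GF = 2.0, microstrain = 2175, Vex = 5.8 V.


Quarter bridge output: Vout = (GF * epsilon * Vex) / 4.
Vout = (2.0 * 2175e-6 * 5.8) / 4
Vout = 0.02523 / 4 V
Vout = 0.0063075 V = 6.3075 mV

6.3075 mV


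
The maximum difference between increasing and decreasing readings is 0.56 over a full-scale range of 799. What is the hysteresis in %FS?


Hysteresis = (max difference / full scale) * 100%.
H = (0.56 / 799) * 100
H = 0.07 %FS

0.07 %FS


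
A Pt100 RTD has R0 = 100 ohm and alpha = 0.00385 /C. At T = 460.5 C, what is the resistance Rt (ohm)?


The RTD equation: Rt = R0 * (1 + alpha * T).
Rt = 100 * (1 + 0.00385 * 460.5)
Rt = 100 * (1 + 1.772925)
Rt = 100 * 2.772925
Rt = 277.292 ohm

277.292 ohm


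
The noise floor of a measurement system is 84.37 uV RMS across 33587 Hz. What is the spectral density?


Noise spectral density = Vrms / sqrt(BW).
NSD = 84.37 / sqrt(33587)
NSD = 84.37 / 183.2676
NSD = 0.4604 uV/sqrt(Hz)

0.4604 uV/sqrt(Hz)


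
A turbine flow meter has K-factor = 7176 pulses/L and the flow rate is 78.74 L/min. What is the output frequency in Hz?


Frequency = K * Q / 60 (converting L/min to L/s).
f = 7176 * 78.74 / 60
f = 565038.24 / 60
f = 9417.3 Hz

9417.3 Hz


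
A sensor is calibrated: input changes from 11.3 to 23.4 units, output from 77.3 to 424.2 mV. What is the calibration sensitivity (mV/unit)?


Sensitivity = (y2 - y1) / (x2 - x1).
S = (424.2 - 77.3) / (23.4 - 11.3)
S = 346.9 / 12.1
S = 28.6694 mV/unit

28.6694 mV/unit


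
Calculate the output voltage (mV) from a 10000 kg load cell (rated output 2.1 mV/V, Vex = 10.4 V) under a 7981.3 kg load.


Vout = rated_output * Vex * (load / capacity).
Vout = 2.1 * 10.4 * (7981.3 / 10000)
Vout = 2.1 * 10.4 * 0.79813
Vout = 17.431 mV

17.431 mV


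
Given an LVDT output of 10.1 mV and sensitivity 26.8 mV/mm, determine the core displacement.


Displacement = Vout / sensitivity.
d = 10.1 / 26.8
d = 0.377 mm

0.377 mm


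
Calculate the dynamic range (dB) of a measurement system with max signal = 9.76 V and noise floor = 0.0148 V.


Dynamic range = 20 * log10(Vmax / Vnoise).
DR = 20 * log10(9.76 / 0.0148)
DR = 20 * log10(659.46)
DR = 56.38 dB

56.38 dB


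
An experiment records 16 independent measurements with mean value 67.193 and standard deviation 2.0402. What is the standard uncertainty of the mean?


The standard uncertainty for Type A evaluation is u = s / sqrt(n).
u = 2.0402 / sqrt(16)
u = 2.0402 / 4.0
u = 0.5101

0.5101


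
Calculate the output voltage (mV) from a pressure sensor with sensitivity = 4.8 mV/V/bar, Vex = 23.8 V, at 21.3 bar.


Output = sensitivity * Vex * P.
Vout = 4.8 * 23.8 * 21.3
Vout = 114.24 * 21.3
Vout = 2433.31 mV

2433.31 mV


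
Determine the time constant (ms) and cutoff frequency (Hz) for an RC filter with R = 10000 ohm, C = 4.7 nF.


Time constant: tau = R * C.
tau = 10000 * 4.70e-09 = 4.7e-05 s
tau = 0.047 ms
Cutoff frequency: fc = 1 / (2*pi*R*C).
fc = 1 / (2*pi*4.7e-05) = 3386.28 Hz

tau = 0.047 ms, fc = 3386.28 Hz


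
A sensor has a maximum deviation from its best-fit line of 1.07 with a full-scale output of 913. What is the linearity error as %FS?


Linearity error = (max deviation / full scale) * 100%.
Linearity = (1.07 / 913) * 100
Linearity = 0.117 %FS

0.117 %FS


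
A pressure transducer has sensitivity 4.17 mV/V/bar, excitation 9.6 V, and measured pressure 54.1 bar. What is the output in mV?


Output = sensitivity * Vex * P.
Vout = 4.17 * 9.6 * 54.1
Vout = 40.032 * 54.1
Vout = 2165.73 mV

2165.73 mV


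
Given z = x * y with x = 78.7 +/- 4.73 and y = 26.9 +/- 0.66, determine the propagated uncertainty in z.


For a product z = x*y, the relative uncertainty is:
uz/z = sqrt((ux/x)^2 + (uy/y)^2)
Relative uncertainties: ux/x = 4.73/78.7 = 0.060102
uy/y = 0.66/26.9 = 0.024535
z = 78.7 * 26.9 = 2117.0
uz = 2117.0 * sqrt(0.060102^2 + 0.024535^2) = 137.431

137.431


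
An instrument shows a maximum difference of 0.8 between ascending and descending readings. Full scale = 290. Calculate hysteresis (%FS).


Hysteresis = (max difference / full scale) * 100%.
H = (0.8 / 290) * 100
H = 0.276 %FS

0.276 %FS


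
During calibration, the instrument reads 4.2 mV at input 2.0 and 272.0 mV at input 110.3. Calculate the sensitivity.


Sensitivity = (y2 - y1) / (x2 - x1).
S = (272.0 - 4.2) / (110.3 - 2.0)
S = 267.8 / 108.3
S = 2.4728 mV/unit

2.4728 mV/unit


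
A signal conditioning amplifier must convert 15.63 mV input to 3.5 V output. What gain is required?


Gain = Vout / Vin (converting to same units).
G = 3.5 V / 15.63 mV
G = 3500.0 mV / 15.63 mV
G = 223.93

223.93


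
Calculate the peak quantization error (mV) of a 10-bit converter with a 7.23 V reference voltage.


The maximum quantization error is +/- LSB/2.
LSB = Vref / 2^n = 7.23 / 1024 = 0.00706055 V
Max error = LSB / 2 = 0.00706055 / 2 = 0.00353027 V
Max error = 3.5303 mV

3.5303 mV


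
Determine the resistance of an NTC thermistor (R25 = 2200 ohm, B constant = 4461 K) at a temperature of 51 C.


NTC thermistor equation: Rt = R25 * exp(B * (1/T - 1/T25)).
T in Kelvin: 324.15 K, T25 = 298.15 K
1/T - 1/T25 = 1/324.15 - 1/298.15 = -0.00026902
B * (1/T - 1/T25) = 4461 * -0.00026902 = -1.2001
Rt = 2200 * exp(-1.2001) = 662.5 ohm

662.5 ohm


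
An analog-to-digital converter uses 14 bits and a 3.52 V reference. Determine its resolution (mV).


The resolution (LSB) of an ADC is Vref / 2^n.
LSB = 3.52 / 2^14
LSB = 3.52 / 16384
LSB = 0.00021484 V = 0.21484375 mV

0.21484375 mV


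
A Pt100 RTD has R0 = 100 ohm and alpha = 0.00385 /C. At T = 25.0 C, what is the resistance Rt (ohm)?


The RTD equation: Rt = R0 * (1 + alpha * T).
Rt = 100 * (1 + 0.00385 * 25.0)
Rt = 100 * (1 + 0.09625)
Rt = 100 * 1.09625
Rt = 109.625 ohm

109.625 ohm


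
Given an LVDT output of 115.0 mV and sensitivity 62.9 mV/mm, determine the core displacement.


Displacement = Vout / sensitivity.
d = 115.0 / 62.9
d = 1.828 mm

1.828 mm


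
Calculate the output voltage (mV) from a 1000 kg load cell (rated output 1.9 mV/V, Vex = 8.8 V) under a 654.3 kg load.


Vout = rated_output * Vex * (load / capacity).
Vout = 1.9 * 8.8 * (654.3 / 1000)
Vout = 1.9 * 8.8 * 0.6543
Vout = 10.94 mV

10.94 mV


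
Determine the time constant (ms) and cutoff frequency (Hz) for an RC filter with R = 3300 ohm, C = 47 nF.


Time constant: tau = R * C.
tau = 3300 * 4.70e-08 = 0.0001551 s
tau = 0.1551 ms
Cutoff frequency: fc = 1 / (2*pi*R*C).
fc = 1 / (2*pi*0.0001551) = 1026.14 Hz

tau = 0.1551 ms, fc = 1026.14 Hz


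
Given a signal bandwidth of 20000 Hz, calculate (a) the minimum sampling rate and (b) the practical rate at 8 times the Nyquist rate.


By Nyquist theorem, fs_min = 2 * fmax.
fs_min = 2 * 20000 = 40000 Hz
Practical rate = 8 * fs_min = 8 * 40000 = 320000 Hz

fs_min = 40000 Hz, fs_practical = 320000 Hz


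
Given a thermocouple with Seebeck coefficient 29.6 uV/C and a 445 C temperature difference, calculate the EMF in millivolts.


The thermocouple output V = sensitivity * dT.
V = 29.6 uV/C * 445 C
V = 13172.0 uV
V = 13.172 mV

13.172 mV


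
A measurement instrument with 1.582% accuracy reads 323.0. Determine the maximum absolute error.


Absolute error = (accuracy% / 100) * reading.
Error = (1.582 / 100) * 323.0
Error = 0.01582 * 323.0
Error = 5.1099

5.1099


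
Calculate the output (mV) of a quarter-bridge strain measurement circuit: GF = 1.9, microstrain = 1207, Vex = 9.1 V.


Quarter bridge output: Vout = (GF * epsilon * Vex) / 4.
Vout = (1.9 * 1207e-6 * 9.1) / 4
Vout = 0.02086903 / 4 V
Vout = 0.00521726 V = 5.2173 mV

5.2173 mV


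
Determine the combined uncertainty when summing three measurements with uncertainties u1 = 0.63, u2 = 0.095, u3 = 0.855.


For a sum of independent quantities, uc = sqrt(u1^2 + u2^2 + u3^2).
uc = sqrt(0.63^2 + 0.095^2 + 0.855^2)
uc = sqrt(0.3969 + 0.009025 + 0.731025)
uc = 1.0663

1.0663


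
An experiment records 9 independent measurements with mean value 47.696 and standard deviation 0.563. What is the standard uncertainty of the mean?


The standard uncertainty for Type A evaluation is u = s / sqrt(n).
u = 0.563 / sqrt(9)
u = 0.563 / 3.0
u = 0.1877

0.1877


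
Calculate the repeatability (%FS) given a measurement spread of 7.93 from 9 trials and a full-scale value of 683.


Repeatability = (spread / full scale) * 100%.
R = (7.93 / 683) * 100
R = 1.161 %FS

1.161 %FS


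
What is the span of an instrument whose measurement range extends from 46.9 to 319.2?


Span = upper range - lower range.
Span = 319.2 - (46.9)
Span = 272.3

272.3


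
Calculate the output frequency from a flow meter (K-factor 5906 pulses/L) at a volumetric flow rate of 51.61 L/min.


Frequency = K * Q / 60 (converting L/min to L/s).
f = 5906 * 51.61 / 60
f = 304808.66 / 60
f = 5080.14 Hz

5080.14 Hz


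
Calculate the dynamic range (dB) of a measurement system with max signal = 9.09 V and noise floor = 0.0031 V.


Dynamic range = 20 * log10(Vmax / Vnoise).
DR = 20 * log10(9.09 / 0.0031)
DR = 20 * log10(2932.26)
DR = 69.34 dB

69.34 dB


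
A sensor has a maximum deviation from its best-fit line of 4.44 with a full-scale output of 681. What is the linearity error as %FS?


Linearity error = (max deviation / full scale) * 100%.
Linearity = (4.44 / 681) * 100
Linearity = 0.652 %FS

0.652 %FS


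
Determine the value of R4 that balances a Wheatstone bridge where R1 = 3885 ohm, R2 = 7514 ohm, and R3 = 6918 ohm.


At balance: R1*R4 = R2*R3, so R4 = R2*R3/R1.
R4 = 7514 * 6918 / 3885
R4 = 51981852 / 3885
R4 = 13380.14 ohm

13380.14 ohm


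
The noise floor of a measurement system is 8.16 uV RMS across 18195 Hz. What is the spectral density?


Noise spectral density = Vrms / sqrt(BW).
NSD = 8.16 / sqrt(18195)
NSD = 8.16 / 134.8888
NSD = 0.0605 uV/sqrt(Hz)

0.0605 uV/sqrt(Hz)


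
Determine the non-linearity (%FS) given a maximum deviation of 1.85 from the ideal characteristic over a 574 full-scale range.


Linearity error = (max deviation / full scale) * 100%.
Linearity = (1.85 / 574) * 100
Linearity = 0.322 %FS

0.322 %FS


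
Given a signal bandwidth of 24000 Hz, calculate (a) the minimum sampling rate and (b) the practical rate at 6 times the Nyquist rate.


By Nyquist theorem, fs_min = 2 * fmax.
fs_min = 2 * 24000 = 48000 Hz
Practical rate = 6 * fs_min = 6 * 48000 = 288000 Hz

fs_min = 48000 Hz, fs_practical = 288000 Hz


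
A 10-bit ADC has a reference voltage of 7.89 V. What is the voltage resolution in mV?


The resolution (LSB) of an ADC is Vref / 2^n.
LSB = 7.89 / 2^10
LSB = 7.89 / 1024
LSB = 0.00770508 V = 7.70507812 mV

7.70507812 mV


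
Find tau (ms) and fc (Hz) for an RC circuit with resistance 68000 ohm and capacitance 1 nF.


Time constant: tau = R * C.
tau = 68000 * 1.00e-09 = 6.8e-05 s
tau = 0.068 ms
Cutoff frequency: fc = 1 / (2*pi*R*C).
fc = 1 / (2*pi*6.8e-05) = 2340.51 Hz

tau = 0.068 ms, fc = 2340.51 Hz


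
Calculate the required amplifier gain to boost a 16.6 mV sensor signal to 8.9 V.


Gain = Vout / Vin (converting to same units).
G = 8.9 V / 16.6 mV
G = 8900.0 mV / 16.6 mV
G = 536.14

536.14


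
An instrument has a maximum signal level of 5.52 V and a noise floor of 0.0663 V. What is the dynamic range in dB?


Dynamic range = 20 * log10(Vmax / Vnoise).
DR = 20 * log10(5.52 / 0.0663)
DR = 20 * log10(83.26)
DR = 38.41 dB

38.41 dB


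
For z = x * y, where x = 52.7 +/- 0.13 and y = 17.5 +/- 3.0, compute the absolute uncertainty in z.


For a product z = x*y, the relative uncertainty is:
uz/z = sqrt((ux/x)^2 + (uy/y)^2)
Relative uncertainties: ux/x = 0.13/52.7 = 0.002467
uy/y = 3.0/17.5 = 0.171429
z = 52.7 * 17.5 = 922.2
uz = 922.2 * sqrt(0.002467^2 + 0.171429^2) = 158.116

158.116


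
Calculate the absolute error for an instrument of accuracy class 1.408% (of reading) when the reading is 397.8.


Absolute error = (accuracy% / 100) * reading.
Error = (1.408 / 100) * 397.8
Error = 0.01408 * 397.8
Error = 5.601

5.601


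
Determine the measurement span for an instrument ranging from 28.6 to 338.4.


Span = upper range - lower range.
Span = 338.4 - (28.6)
Span = 309.8

309.8


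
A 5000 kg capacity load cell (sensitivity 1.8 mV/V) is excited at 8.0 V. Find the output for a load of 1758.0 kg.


Vout = rated_output * Vex * (load / capacity).
Vout = 1.8 * 8.0 * (1758.0 / 5000)
Vout = 1.8 * 8.0 * 0.3516
Vout = 5.063 mV

5.063 mV


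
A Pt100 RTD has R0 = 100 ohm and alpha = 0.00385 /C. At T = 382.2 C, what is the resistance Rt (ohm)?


The RTD equation: Rt = R0 * (1 + alpha * T).
Rt = 100 * (1 + 0.00385 * 382.2)
Rt = 100 * (1 + 1.47147)
Rt = 100 * 2.47147
Rt = 247.147 ohm

247.147 ohm


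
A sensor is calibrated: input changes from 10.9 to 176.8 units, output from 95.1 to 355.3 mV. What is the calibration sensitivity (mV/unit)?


Sensitivity = (y2 - y1) / (x2 - x1).
S = (355.3 - 95.1) / (176.8 - 10.9)
S = 260.2 / 165.9
S = 1.5684 mV/unit

1.5684 mV/unit


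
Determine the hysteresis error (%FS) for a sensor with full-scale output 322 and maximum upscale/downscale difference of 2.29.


Hysteresis = (max difference / full scale) * 100%.
H = (2.29 / 322) * 100
H = 0.711 %FS

0.711 %FS


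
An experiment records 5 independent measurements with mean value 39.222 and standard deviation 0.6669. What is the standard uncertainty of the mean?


The standard uncertainty for Type A evaluation is u = s / sqrt(n).
u = 0.6669 / sqrt(5)
u = 0.6669 / 2.2361
u = 0.2982

0.2982


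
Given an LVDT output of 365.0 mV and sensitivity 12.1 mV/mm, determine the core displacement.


Displacement = Vout / sensitivity.
d = 365.0 / 12.1
d = 30.165 mm

30.165 mm


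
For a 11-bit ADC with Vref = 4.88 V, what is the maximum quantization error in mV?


The maximum quantization error is +/- LSB/2.
LSB = Vref / 2^n = 4.88 / 2048 = 0.00238281 V
Max error = LSB / 2 = 0.00238281 / 2 = 0.00119141 V
Max error = 1.1914 mV

1.1914 mV


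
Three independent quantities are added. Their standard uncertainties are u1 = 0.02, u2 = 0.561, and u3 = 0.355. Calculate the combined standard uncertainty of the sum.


For a sum of independent quantities, uc = sqrt(u1^2 + u2^2 + u3^2).
uc = sqrt(0.02^2 + 0.561^2 + 0.355^2)
uc = sqrt(0.0004 + 0.314721 + 0.126025)
uc = 0.6642

0.6642


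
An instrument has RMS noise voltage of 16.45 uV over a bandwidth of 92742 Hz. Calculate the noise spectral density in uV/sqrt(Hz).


Noise spectral density = Vrms / sqrt(BW).
NSD = 16.45 / sqrt(92742)
NSD = 16.45 / 304.5357
NSD = 0.054 uV/sqrt(Hz)

0.054 uV/sqrt(Hz)


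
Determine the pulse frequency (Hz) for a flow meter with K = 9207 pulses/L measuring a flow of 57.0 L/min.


Frequency = K * Q / 60 (converting L/min to L/s).
f = 9207 * 57.0 / 60
f = 524799.0 / 60
f = 8746.65 Hz

8746.65 Hz


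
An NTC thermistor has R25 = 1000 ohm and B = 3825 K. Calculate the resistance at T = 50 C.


NTC thermistor equation: Rt = R25 * exp(B * (1/T - 1/T25)).
T in Kelvin: 323.15 K, T25 = 298.15 K
1/T - 1/T25 = 1/323.15 - 1/298.15 = -0.00025948
B * (1/T - 1/T25) = 3825 * -0.00025948 = -0.9925
Rt = 1000 * exp(-0.9925) = 370.6 ohm

370.6 ohm


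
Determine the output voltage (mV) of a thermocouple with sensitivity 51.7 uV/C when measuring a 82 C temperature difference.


The thermocouple output V = sensitivity * dT.
V = 51.7 uV/C * 82 C
V = 4239.4 uV
V = 4.239 mV

4.239 mV


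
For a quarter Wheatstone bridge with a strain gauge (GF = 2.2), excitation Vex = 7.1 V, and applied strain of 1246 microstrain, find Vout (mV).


Quarter bridge output: Vout = (GF * epsilon * Vex) / 4.
Vout = (2.2 * 1246e-6 * 7.1) / 4
Vout = 0.01946252 / 4 V
Vout = 0.00486563 V = 4.8656 mV

4.8656 mV


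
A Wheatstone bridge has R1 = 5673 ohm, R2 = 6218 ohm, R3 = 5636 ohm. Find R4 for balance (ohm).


At balance: R1*R4 = R2*R3, so R4 = R2*R3/R1.
R4 = 6218 * 5636 / 5673
R4 = 35044648 / 5673
R4 = 6177.45 ohm

6177.45 ohm


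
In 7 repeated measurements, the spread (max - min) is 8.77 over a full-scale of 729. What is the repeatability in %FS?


Repeatability = (spread / full scale) * 100%.
R = (8.77 / 729) * 100
R = 1.203 %FS

1.203 %FS


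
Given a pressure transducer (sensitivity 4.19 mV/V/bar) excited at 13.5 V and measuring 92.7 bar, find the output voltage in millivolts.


Output = sensitivity * Vex * P.
Vout = 4.19 * 13.5 * 92.7
Vout = 56.565 * 92.7
Vout = 5243.58 mV

5243.58 mV


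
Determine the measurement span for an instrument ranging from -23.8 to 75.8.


Span = upper range - lower range.
Span = 75.8 - (-23.8)
Span = 99.6

99.6


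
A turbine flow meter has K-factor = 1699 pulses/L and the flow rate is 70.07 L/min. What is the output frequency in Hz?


Frequency = K * Q / 60 (converting L/min to L/s).
f = 1699 * 70.07 / 60
f = 119048.93 / 60
f = 1984.15 Hz

1984.15 Hz


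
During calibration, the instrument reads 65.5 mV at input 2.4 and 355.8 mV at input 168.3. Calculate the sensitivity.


Sensitivity = (y2 - y1) / (x2 - x1).
S = (355.8 - 65.5) / (168.3 - 2.4)
S = 290.3 / 165.9
S = 1.7498 mV/unit

1.7498 mV/unit


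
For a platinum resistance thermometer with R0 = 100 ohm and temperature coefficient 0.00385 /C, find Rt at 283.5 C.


The RTD equation: Rt = R0 * (1 + alpha * T).
Rt = 100 * (1 + 0.00385 * 283.5)
Rt = 100 * (1 + 1.091475)
Rt = 100 * 2.091475
Rt = 209.148 ohm

209.148 ohm


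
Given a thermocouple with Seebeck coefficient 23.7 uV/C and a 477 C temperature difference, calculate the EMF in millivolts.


The thermocouple output V = sensitivity * dT.
V = 23.7 uV/C * 477 C
V = 11304.9 uV
V = 11.305 mV

11.305 mV


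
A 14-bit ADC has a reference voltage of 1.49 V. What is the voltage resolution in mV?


The resolution (LSB) of an ADC is Vref / 2^n.
LSB = 1.49 / 2^14
LSB = 1.49 / 16384
LSB = 9.094e-05 V = 0.09094238 mV

0.09094238 mV


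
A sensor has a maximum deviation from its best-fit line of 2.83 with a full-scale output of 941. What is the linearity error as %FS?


Linearity error = (max deviation / full scale) * 100%.
Linearity = (2.83 / 941) * 100
Linearity = 0.301 %FS

0.301 %FS


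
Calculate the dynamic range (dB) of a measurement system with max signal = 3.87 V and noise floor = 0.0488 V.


Dynamic range = 20 * log10(Vmax / Vnoise).
DR = 20 * log10(3.87 / 0.0488)
DR = 20 * log10(79.3)
DR = 37.99 dB

37.99 dB


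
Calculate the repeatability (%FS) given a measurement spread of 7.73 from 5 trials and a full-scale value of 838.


Repeatability = (spread / full scale) * 100%.
R = (7.73 / 838) * 100
R = 0.922 %FS

0.922 %FS


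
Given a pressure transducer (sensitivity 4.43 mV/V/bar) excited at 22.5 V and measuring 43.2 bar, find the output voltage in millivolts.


Output = sensitivity * Vex * P.
Vout = 4.43 * 22.5 * 43.2
Vout = 99.675 * 43.2
Vout = 4305.96 mV

4305.96 mV


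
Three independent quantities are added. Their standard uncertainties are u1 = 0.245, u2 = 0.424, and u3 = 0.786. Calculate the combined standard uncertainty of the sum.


For a sum of independent quantities, uc = sqrt(u1^2 + u2^2 + u3^2).
uc = sqrt(0.245^2 + 0.424^2 + 0.786^2)
uc = sqrt(0.060025 + 0.179776 + 0.617796)
uc = 0.9261

0.9261


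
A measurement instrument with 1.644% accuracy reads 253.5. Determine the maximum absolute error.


Absolute error = (accuracy% / 100) * reading.
Error = (1.644 / 100) * 253.5
Error = 0.01644 * 253.5
Error = 4.1675

4.1675


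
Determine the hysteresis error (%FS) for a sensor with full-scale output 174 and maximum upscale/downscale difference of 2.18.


Hysteresis = (max difference / full scale) * 100%.
H = (2.18 / 174) * 100
H = 1.253 %FS

1.253 %FS


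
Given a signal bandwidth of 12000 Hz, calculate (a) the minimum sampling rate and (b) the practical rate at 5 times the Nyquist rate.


By Nyquist theorem, fs_min = 2 * fmax.
fs_min = 2 * 12000 = 24000 Hz
Practical rate = 5 * fs_min = 5 * 24000 = 120000 Hz

fs_min = 24000 Hz, fs_practical = 120000 Hz


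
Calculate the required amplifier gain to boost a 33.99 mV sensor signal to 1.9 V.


Gain = Vout / Vin (converting to same units).
G = 1.9 V / 33.99 mV
G = 1900.0 mV / 33.99 mV
G = 55.9

55.9


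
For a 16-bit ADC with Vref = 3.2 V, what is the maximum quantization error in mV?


The maximum quantization error is +/- LSB/2.
LSB = Vref / 2^n = 3.2 / 65536 = 4.883e-05 V
Max error = LSB / 2 = 4.883e-05 / 2 = 2.441e-05 V
Max error = 0.0244 mV

0.0244 mV


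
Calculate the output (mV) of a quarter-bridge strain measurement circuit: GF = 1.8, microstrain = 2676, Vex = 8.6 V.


Quarter bridge output: Vout = (GF * epsilon * Vex) / 4.
Vout = (1.8 * 2676e-6 * 8.6) / 4
Vout = 0.04142448 / 4 V
Vout = 0.01035612 V = 10.3561 mV

10.3561 mV


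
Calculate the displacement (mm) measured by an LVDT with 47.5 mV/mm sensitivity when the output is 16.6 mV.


Displacement = Vout / sensitivity.
d = 16.6 / 47.5
d = 0.349 mm

0.349 mm


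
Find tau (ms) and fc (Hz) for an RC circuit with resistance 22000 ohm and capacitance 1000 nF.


Time constant: tau = R * C.
tau = 22000 * 1.00e-06 = 0.022 s
tau = 22.0 ms
Cutoff frequency: fc = 1 / (2*pi*R*C).
fc = 1 / (2*pi*0.022) = 7.23 Hz

tau = 22.0 ms, fc = 7.23 Hz


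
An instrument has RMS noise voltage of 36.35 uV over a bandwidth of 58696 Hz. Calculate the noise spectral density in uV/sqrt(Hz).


Noise spectral density = Vrms / sqrt(BW).
NSD = 36.35 / sqrt(58696)
NSD = 36.35 / 242.2726
NSD = 0.15 uV/sqrt(Hz)

0.15 uV/sqrt(Hz)


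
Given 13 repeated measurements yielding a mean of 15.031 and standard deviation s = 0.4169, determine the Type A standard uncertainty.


The standard uncertainty for Type A evaluation is u = s / sqrt(n).
u = 0.4169 / sqrt(13)
u = 0.4169 / 3.6056
u = 0.1156

0.1156


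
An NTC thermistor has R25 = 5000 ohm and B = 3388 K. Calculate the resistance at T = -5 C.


NTC thermistor equation: Rt = R25 * exp(B * (1/T - 1/T25)).
T in Kelvin: 268.15 K, T25 = 298.15 K
1/T - 1/T25 = 1/268.15 - 1/298.15 = 0.00037524
B * (1/T - 1/T25) = 3388 * 0.00037524 = 1.2713
Rt = 5000 * exp(1.2713) = 17827.6 ohm

17827.6 ohm


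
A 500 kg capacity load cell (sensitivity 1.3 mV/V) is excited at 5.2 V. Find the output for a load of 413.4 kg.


Vout = rated_output * Vex * (load / capacity).
Vout = 1.3 * 5.2 * (413.4 / 500)
Vout = 1.3 * 5.2 * 0.8268
Vout = 5.589 mV

5.589 mV


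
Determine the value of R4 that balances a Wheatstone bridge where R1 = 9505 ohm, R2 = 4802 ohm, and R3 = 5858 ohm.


At balance: R1*R4 = R2*R3, so R4 = R2*R3/R1.
R4 = 4802 * 5858 / 9505
R4 = 28130116 / 9505
R4 = 2959.51 ohm

2959.51 ohm


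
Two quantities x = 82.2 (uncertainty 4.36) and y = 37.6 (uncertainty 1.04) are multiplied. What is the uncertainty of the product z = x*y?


For a product z = x*y, the relative uncertainty is:
uz/z = sqrt((ux/x)^2 + (uy/y)^2)
Relative uncertainties: ux/x = 4.36/82.2 = 0.053041
uy/y = 1.04/37.6 = 0.02766
z = 82.2 * 37.6 = 3090.7
uz = 3090.7 * sqrt(0.053041^2 + 0.02766^2) = 184.887

184.887


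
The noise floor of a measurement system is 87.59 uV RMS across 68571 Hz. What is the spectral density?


Noise spectral density = Vrms / sqrt(BW).
NSD = 87.59 / sqrt(68571)
NSD = 87.59 / 261.8606
NSD = 0.3345 uV/sqrt(Hz)

0.3345 uV/sqrt(Hz)


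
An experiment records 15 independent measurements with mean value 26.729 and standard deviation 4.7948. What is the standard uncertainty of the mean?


The standard uncertainty for Type A evaluation is u = s / sqrt(n).
u = 4.7948 / sqrt(15)
u = 4.7948 / 3.873
u = 1.238

1.238


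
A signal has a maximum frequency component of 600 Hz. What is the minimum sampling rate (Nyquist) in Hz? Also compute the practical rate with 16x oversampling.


By Nyquist theorem, fs_min = 2 * fmax.
fs_min = 2 * 600 = 1200 Hz
Practical rate = 16 * fs_min = 16 * 1200 = 19200 Hz

fs_min = 1200 Hz, fs_practical = 19200 Hz


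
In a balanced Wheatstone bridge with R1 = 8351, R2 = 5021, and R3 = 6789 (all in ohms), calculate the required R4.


At balance: R1*R4 = R2*R3, so R4 = R2*R3/R1.
R4 = 5021 * 6789 / 8351
R4 = 34087569 / 8351
R4 = 4081.85 ohm

4081.85 ohm


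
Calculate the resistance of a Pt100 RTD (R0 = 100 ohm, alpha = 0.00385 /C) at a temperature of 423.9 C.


The RTD equation: Rt = R0 * (1 + alpha * T).
Rt = 100 * (1 + 0.00385 * 423.9)
Rt = 100 * (1 + 1.632015)
Rt = 100 * 2.632015
Rt = 263.202 ohm

263.202 ohm


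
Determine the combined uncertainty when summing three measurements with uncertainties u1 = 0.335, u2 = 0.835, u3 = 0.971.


For a sum of independent quantities, uc = sqrt(u1^2 + u2^2 + u3^2).
uc = sqrt(0.335^2 + 0.835^2 + 0.971^2)
uc = sqrt(0.112225 + 0.697225 + 0.942841)
uc = 1.3237

1.3237


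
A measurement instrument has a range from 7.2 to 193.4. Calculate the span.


Span = upper range - lower range.
Span = 193.4 - (7.2)
Span = 186.2

186.2


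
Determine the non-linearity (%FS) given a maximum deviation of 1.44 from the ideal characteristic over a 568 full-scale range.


Linearity error = (max deviation / full scale) * 100%.
Linearity = (1.44 / 568) * 100
Linearity = 0.254 %FS

0.254 %FS


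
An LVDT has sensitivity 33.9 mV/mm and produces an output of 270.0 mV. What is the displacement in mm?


Displacement = Vout / sensitivity.
d = 270.0 / 33.9
d = 7.965 mm

7.965 mm


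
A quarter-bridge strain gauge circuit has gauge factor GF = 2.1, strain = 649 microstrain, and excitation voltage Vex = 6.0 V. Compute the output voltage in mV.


Quarter bridge output: Vout = (GF * epsilon * Vex) / 4.
Vout = (2.1 * 649e-6 * 6.0) / 4
Vout = 0.0081774 / 4 V
Vout = 0.00204435 V = 2.0444 mV

2.0444 mV


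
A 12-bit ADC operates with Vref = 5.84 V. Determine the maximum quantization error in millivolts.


The maximum quantization error is +/- LSB/2.
LSB = Vref / 2^n = 5.84 / 4096 = 0.00142578 V
Max error = LSB / 2 = 0.00142578 / 2 = 0.00071289 V
Max error = 0.7129 mV

0.7129 mV


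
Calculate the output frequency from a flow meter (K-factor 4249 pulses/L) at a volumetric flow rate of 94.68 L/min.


Frequency = K * Q / 60 (converting L/min to L/s).
f = 4249 * 94.68 / 60
f = 402295.32 / 60
f = 6704.92 Hz

6704.92 Hz


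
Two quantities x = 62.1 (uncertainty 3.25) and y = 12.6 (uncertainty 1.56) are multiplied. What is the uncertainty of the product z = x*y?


For a product z = x*y, the relative uncertainty is:
uz/z = sqrt((ux/x)^2 + (uy/y)^2)
Relative uncertainties: ux/x = 3.25/62.1 = 0.052335
uy/y = 1.56/12.6 = 0.12381
z = 62.1 * 12.6 = 782.5
uz = 782.5 * sqrt(0.052335^2 + 0.12381^2) = 105.175

105.175


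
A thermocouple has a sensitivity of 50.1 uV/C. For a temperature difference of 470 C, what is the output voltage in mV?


The thermocouple output V = sensitivity * dT.
V = 50.1 uV/C * 470 C
V = 23547.0 uV
V = 23.547 mV

23.547 mV


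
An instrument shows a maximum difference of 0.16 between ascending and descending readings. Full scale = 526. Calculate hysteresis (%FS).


Hysteresis = (max difference / full scale) * 100%.
H = (0.16 / 526) * 100
H = 0.03 %FS

0.03 %FS


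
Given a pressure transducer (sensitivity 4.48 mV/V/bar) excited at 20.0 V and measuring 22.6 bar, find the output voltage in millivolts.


Output = sensitivity * Vex * P.
Vout = 4.48 * 20.0 * 22.6
Vout = 89.6 * 22.6
Vout = 2024.96 mV

2024.96 mV


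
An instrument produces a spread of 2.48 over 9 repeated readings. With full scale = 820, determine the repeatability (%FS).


Repeatability = (spread / full scale) * 100%.
R = (2.48 / 820) * 100
R = 0.302 %FS

0.302 %FS


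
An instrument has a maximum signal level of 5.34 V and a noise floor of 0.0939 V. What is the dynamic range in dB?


Dynamic range = 20 * log10(Vmax / Vnoise).
DR = 20 * log10(5.34 / 0.0939)
DR = 20 * log10(56.87)
DR = 35.1 dB

35.1 dB


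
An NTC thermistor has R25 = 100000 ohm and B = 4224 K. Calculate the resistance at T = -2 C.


NTC thermistor equation: Rt = R25 * exp(B * (1/T - 1/T25)).
T in Kelvin: 271.15 K, T25 = 298.15 K
1/T - 1/T25 = 1/271.15 - 1/298.15 = 0.00033398
B * (1/T - 1/T25) = 4224 * 0.00033398 = 1.4107
Rt = 100000 * exp(1.4107) = 409893.8 ohm

409893.8 ohm


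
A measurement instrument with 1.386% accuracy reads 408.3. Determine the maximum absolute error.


Absolute error = (accuracy% / 100) * reading.
Error = (1.386 / 100) * 408.3
Error = 0.01386 * 408.3
Error = 5.659

5.659


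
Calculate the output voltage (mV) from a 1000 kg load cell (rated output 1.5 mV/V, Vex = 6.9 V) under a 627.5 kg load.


Vout = rated_output * Vex * (load / capacity).
Vout = 1.5 * 6.9 * (627.5 / 1000)
Vout = 1.5 * 6.9 * 0.6275
Vout = 6.495 mV

6.495 mV


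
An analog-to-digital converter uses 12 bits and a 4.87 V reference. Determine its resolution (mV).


The resolution (LSB) of an ADC is Vref / 2^n.
LSB = 4.87 / 2^12
LSB = 4.87 / 4096
LSB = 0.00118896 V = 1.18896484 mV

1.18896484 mV


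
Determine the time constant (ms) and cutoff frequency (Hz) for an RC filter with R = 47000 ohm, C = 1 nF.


Time constant: tau = R * C.
tau = 47000 * 1.00e-09 = 4.7e-05 s
tau = 0.047 ms
Cutoff frequency: fc = 1 / (2*pi*R*C).
fc = 1 / (2*pi*4.7e-05) = 3386.28 Hz

tau = 0.047 ms, fc = 3386.28 Hz


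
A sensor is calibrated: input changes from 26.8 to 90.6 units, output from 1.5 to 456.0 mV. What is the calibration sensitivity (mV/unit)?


Sensitivity = (y2 - y1) / (x2 - x1).
S = (456.0 - 1.5) / (90.6 - 26.8)
S = 454.5 / 63.8
S = 7.1238 mV/unit

7.1238 mV/unit


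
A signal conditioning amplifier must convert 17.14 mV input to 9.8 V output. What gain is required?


Gain = Vout / Vin (converting to same units).
G = 9.8 V / 17.14 mV
G = 9800.0 mV / 17.14 mV
G = 571.76

571.76


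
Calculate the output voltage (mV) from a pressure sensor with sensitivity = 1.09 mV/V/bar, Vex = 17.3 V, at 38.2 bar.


Output = sensitivity * Vex * P.
Vout = 1.09 * 17.3 * 38.2
Vout = 18.857 * 38.2
Vout = 720.34 mV

720.34 mV


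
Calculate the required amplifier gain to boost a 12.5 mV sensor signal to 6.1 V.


Gain = Vout / Vin (converting to same units).
G = 6.1 V / 12.5 mV
G = 6100.0 mV / 12.5 mV
G = 488.0

488.0


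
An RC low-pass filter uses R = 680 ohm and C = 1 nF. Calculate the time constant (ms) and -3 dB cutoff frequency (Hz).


Time constant: tau = R * C.
tau = 680 * 1.00e-09 = 6.8e-07 s
tau = 0.0007 ms
Cutoff frequency: fc = 1 / (2*pi*R*C).
fc = 1 / (2*pi*6.8e-07) = 234051.39 Hz

tau = 0.0007 ms, fc = 234051.39 Hz


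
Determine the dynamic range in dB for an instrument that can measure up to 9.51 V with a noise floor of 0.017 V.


Dynamic range = 20 * log10(Vmax / Vnoise).
DR = 20 * log10(9.51 / 0.017)
DR = 20 * log10(559.41)
DR = 54.95 dB

54.95 dB


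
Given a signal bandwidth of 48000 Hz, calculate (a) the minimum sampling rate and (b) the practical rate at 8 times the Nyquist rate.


By Nyquist theorem, fs_min = 2 * fmax.
fs_min = 2 * 48000 = 96000 Hz
Practical rate = 8 * fs_min = 8 * 96000 = 768000 Hz

fs_min = 96000 Hz, fs_practical = 768000 Hz


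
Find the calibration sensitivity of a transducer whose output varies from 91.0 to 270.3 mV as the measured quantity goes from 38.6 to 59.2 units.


Sensitivity = (y2 - y1) / (x2 - x1).
S = (270.3 - 91.0) / (59.2 - 38.6)
S = 179.3 / 20.6
S = 8.7039 mV/unit

8.7039 mV/unit


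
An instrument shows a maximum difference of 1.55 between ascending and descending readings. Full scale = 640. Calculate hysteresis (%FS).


Hysteresis = (max difference / full scale) * 100%.
H = (1.55 / 640) * 100
H = 0.242 %FS

0.242 %FS


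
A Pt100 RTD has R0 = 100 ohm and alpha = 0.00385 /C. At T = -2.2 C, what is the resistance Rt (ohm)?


The RTD equation: Rt = R0 * (1 + alpha * T).
Rt = 100 * (1 + 0.00385 * -2.2)
Rt = 100 * (1 + -0.00847)
Rt = 100 * 0.99153
Rt = 99.153 ohm

99.153 ohm


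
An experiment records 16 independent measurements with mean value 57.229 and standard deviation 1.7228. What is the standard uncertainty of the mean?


The standard uncertainty for Type A evaluation is u = s / sqrt(n).
u = 1.7228 / sqrt(16)
u = 1.7228 / 4.0
u = 0.4307

0.4307


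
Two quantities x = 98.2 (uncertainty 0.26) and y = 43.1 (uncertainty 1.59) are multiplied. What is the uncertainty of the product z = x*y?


For a product z = x*y, the relative uncertainty is:
uz/z = sqrt((ux/x)^2 + (uy/y)^2)
Relative uncertainties: ux/x = 0.26/98.2 = 0.002648
uy/y = 1.59/43.1 = 0.036891
z = 98.2 * 43.1 = 4232.4
uz = 4232.4 * sqrt(0.002648^2 + 0.036891^2) = 156.54

156.54


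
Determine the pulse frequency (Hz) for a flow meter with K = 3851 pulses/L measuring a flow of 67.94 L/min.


Frequency = K * Q / 60 (converting L/min to L/s).
f = 3851 * 67.94 / 60
f = 261636.94 / 60
f = 4360.62 Hz

4360.62 Hz


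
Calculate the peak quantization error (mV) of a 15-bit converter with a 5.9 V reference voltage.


The maximum quantization error is +/- LSB/2.
LSB = Vref / 2^n = 5.9 / 32768 = 0.00018005 V
Max error = LSB / 2 = 0.00018005 / 2 = 9.003e-05 V
Max error = 0.09 mV

0.09 mV


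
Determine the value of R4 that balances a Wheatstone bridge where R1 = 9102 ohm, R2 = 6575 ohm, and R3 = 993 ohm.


At balance: R1*R4 = R2*R3, so R4 = R2*R3/R1.
R4 = 6575 * 993 / 9102
R4 = 6528975 / 9102
R4 = 717.31 ohm

717.31 ohm


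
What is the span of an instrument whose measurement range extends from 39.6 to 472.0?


Span = upper range - lower range.
Span = 472.0 - (39.6)
Span = 432.4

432.4


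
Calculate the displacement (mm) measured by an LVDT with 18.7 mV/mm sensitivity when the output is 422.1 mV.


Displacement = Vout / sensitivity.
d = 422.1 / 18.7
d = 22.572 mm

22.572 mm


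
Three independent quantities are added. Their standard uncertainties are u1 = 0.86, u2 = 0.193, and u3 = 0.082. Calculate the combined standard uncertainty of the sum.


For a sum of independent quantities, uc = sqrt(u1^2 + u2^2 + u3^2).
uc = sqrt(0.86^2 + 0.193^2 + 0.082^2)
uc = sqrt(0.7396 + 0.037249 + 0.006724)
uc = 0.8852

0.8852


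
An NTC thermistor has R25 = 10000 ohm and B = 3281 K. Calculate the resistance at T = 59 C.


NTC thermistor equation: Rt = R25 * exp(B * (1/T - 1/T25)).
T in Kelvin: 332.15 K, T25 = 298.15 K
1/T - 1/T25 = 1/332.15 - 1/298.15 = -0.00034333
B * (1/T - 1/T25) = 3281 * -0.00034333 = -1.1265
Rt = 10000 * exp(-1.1265) = 3241.8 ohm

3241.8 ohm


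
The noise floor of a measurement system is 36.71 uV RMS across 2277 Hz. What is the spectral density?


Noise spectral density = Vrms / sqrt(BW).
NSD = 36.71 / sqrt(2277)
NSD = 36.71 / 47.7179
NSD = 0.7693 uV/sqrt(Hz)

0.7693 uV/sqrt(Hz)


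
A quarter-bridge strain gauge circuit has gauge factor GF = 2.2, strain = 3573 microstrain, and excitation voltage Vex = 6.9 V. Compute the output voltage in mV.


Quarter bridge output: Vout = (GF * epsilon * Vex) / 4.
Vout = (2.2 * 3573e-6 * 6.9) / 4
Vout = 0.05423814 / 4 V
Vout = 0.01355954 V = 13.5595 mV

13.5595 mV


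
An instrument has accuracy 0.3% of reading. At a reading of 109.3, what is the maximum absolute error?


Absolute error = (accuracy% / 100) * reading.
Error = (0.3 / 100) * 109.3
Error = 0.003 * 109.3
Error = 0.3279

0.3279


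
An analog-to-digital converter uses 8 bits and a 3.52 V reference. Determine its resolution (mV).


The resolution (LSB) of an ADC is Vref / 2^n.
LSB = 3.52 / 2^8
LSB = 3.52 / 256
LSB = 0.01375 V = 13.75 mV

13.75 mV


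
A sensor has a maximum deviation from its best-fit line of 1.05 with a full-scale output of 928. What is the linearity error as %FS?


Linearity error = (max deviation / full scale) * 100%.
Linearity = (1.05 / 928) * 100
Linearity = 0.113 %FS

0.113 %FS


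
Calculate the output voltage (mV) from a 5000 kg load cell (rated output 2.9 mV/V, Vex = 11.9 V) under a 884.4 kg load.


Vout = rated_output * Vex * (load / capacity).
Vout = 2.9 * 11.9 * (884.4 / 5000)
Vout = 2.9 * 11.9 * 0.17688
Vout = 6.104 mV

6.104 mV


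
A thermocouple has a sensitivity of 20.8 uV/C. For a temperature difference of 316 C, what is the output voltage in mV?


The thermocouple output V = sensitivity * dT.
V = 20.8 uV/C * 316 C
V = 6572.8 uV
V = 6.573 mV

6.573 mV


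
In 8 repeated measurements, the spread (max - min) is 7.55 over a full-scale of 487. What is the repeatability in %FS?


Repeatability = (spread / full scale) * 100%.
R = (7.55 / 487) * 100
R = 1.55 %FS

1.55 %FS


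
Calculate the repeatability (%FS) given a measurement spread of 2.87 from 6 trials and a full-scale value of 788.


Repeatability = (spread / full scale) * 100%.
R = (2.87 / 788) * 100
R = 0.364 %FS

0.364 %FS


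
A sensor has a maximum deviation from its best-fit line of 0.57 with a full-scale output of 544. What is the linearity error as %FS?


Linearity error = (max deviation / full scale) * 100%.
Linearity = (0.57 / 544) * 100
Linearity = 0.105 %FS

0.105 %FS


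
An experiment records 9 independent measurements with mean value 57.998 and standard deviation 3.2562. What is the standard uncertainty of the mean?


The standard uncertainty for Type A evaluation is u = s / sqrt(n).
u = 3.2562 / sqrt(9)
u = 3.2562 / 3.0
u = 1.0854

1.0854


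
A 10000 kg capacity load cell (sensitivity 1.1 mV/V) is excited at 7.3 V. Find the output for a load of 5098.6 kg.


Vout = rated_output * Vex * (load / capacity).
Vout = 1.1 * 7.3 * (5098.6 / 10000)
Vout = 1.1 * 7.3 * 0.50986
Vout = 4.094 mV

4.094 mV


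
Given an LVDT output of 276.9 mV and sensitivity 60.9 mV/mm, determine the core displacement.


Displacement = Vout / sensitivity.
d = 276.9 / 60.9
d = 4.547 mm

4.547 mm


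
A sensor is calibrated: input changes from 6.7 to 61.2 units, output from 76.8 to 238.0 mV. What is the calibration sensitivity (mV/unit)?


Sensitivity = (y2 - y1) / (x2 - x1).
S = (238.0 - 76.8) / (61.2 - 6.7)
S = 161.2 / 54.5
S = 2.9578 mV/unit

2.9578 mV/unit


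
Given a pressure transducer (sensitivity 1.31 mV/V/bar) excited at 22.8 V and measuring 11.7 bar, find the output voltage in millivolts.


Output = sensitivity * Vex * P.
Vout = 1.31 * 22.8 * 11.7
Vout = 29.868 * 11.7
Vout = 349.46 mV

349.46 mV


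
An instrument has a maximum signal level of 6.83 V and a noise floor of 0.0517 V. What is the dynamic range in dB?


Dynamic range = 20 * log10(Vmax / Vnoise).
DR = 20 * log10(6.83 / 0.0517)
DR = 20 * log10(132.11)
DR = 42.42 dB

42.42 dB
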